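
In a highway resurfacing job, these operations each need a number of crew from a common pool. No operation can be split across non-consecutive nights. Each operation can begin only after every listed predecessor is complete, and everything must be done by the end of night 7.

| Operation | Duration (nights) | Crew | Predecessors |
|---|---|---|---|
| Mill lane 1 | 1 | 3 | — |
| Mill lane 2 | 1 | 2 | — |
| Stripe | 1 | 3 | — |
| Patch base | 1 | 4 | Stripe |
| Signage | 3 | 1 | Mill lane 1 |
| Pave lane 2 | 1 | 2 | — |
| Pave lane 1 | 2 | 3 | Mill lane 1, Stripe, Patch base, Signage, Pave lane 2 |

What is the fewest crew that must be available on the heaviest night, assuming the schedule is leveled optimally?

Early-start (Mill lane 1@1, Mill lane 2@1, Stripe@1, Patch base@2, Signage@2, Pave lane 2@1, Pave lane 1@5) gives peak 10: n1:10  n2:5  n3:1  n4:1  n5:3  n6:3  n7:0.
Shift Mill lane 2→2, Stripe→3, Patch base→5, Pave lane 2→4, Pave lane 1→6.
Schedule Mill lane 1@1, Mill lane 2@2, Stripe@3, Patch base@5, Signage@2, Pave lane 2@4, Pave lane 1@6: n1:3  n2:3  n3:4  n4:3  n5:4  n6:3  n7:3 — peak 4.
Total crew member-nights = 23 over 7 nights ⇒ peak ≥ ⌈23/7⌉ = 4, so 4 is optimal.

4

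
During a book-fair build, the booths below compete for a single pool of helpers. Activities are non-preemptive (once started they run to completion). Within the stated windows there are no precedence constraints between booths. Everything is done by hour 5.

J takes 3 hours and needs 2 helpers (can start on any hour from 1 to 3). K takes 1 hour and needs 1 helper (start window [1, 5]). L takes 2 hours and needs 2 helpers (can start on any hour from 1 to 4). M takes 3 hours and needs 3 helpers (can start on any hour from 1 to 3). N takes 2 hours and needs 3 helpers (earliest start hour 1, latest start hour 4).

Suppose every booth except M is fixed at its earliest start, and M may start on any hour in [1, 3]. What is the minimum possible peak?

M@1: h1:11  h2:10  h3:5  h4:0  h5:0 → peak 11
M@2: h1:8  h2:10  h3:5  h4:3  h5:0 → peak 10
M@3: h1:8  h2:7  h3:5  h4:3  h5:3 → peak 8
Best is M@3, peak 8.

8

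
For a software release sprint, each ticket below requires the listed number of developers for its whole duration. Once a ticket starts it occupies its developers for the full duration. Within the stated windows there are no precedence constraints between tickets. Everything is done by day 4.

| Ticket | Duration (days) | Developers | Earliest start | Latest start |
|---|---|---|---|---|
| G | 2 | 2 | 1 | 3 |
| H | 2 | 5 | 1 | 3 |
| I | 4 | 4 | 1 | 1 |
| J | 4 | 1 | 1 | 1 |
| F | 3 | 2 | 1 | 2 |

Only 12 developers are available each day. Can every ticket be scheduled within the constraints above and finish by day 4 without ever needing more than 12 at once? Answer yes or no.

yes

Schedule G@1, H@3, I@1, J@1, F@1: d1:9  d2:9  d3:12  d4:10 — peak 12 ≤ 12.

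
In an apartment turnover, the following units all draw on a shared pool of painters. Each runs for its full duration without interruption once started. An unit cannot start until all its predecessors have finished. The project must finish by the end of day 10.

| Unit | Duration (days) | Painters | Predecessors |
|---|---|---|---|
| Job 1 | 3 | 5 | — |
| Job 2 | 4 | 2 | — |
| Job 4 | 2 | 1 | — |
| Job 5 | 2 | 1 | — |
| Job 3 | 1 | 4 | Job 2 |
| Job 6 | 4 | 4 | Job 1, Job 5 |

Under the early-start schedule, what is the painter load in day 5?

8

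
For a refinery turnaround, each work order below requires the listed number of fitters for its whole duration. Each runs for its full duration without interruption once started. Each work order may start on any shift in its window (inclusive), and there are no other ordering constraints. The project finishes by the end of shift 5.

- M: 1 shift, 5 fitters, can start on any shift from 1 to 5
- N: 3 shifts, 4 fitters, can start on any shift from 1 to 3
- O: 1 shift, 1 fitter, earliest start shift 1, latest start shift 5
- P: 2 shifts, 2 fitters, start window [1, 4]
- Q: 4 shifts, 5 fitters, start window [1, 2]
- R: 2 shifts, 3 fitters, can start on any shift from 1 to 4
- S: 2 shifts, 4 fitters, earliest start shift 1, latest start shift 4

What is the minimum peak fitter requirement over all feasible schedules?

12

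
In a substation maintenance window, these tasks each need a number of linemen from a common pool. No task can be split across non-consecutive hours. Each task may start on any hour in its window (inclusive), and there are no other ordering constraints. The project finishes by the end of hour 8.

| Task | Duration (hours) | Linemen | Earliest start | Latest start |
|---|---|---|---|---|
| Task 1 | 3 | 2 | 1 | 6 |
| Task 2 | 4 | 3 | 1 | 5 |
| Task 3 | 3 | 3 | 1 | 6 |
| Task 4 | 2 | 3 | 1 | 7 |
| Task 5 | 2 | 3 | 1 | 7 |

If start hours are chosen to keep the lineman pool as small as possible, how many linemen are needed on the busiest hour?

6

Early-start (Task 1@1, Task 2@1, Task 3@1, Task 4@1, Task 5@1) gives peak 14: h1:14  h2:14  h3:8  h4:3  h5:0  h6:0  h7:0  h8:0.
Shift Task 3→4, Task 4→5, Task 5→7.
Schedule Task 1@1, Task 2@1, Task 3@4, Task 4@5, Task 5@7: h1:5  h2:5  h3:5  h4:6  h5:6  h6:6  h7:3  h8:3 — peak 6.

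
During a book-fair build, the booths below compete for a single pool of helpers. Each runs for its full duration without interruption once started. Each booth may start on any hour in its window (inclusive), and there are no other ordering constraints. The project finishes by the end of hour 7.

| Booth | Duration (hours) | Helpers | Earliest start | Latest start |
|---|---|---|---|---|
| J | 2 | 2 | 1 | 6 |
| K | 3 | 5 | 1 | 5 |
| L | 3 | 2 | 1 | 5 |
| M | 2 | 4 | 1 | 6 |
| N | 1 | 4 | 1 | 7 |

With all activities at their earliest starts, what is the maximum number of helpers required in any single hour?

17

Early-start schedule: J@1, K@1, L@1, M@1, N@1.
Load per hour: hour 1: 17, hour 2: 13, hour 3: 7, hour 4: 0, hour 5: 0, hour 6: 0, hour 7: 0.
Peak is 17.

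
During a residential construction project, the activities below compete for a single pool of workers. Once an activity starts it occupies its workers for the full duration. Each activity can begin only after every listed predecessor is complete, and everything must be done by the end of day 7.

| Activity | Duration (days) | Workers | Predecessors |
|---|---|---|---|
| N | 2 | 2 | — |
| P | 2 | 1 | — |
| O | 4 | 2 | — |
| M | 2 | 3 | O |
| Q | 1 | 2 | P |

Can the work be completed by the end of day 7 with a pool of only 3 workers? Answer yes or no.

no

Total worker-days = 22; over 7 days the average is 22/7 > 3, so some day must exceed 3.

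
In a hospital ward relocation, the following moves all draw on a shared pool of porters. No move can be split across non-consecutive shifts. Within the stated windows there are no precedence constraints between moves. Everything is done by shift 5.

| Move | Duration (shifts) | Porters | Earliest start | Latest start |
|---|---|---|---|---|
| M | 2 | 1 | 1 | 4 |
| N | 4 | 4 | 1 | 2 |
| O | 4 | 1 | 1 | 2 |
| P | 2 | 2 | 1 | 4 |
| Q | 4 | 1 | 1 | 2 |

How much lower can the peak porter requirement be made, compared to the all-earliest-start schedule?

1

Early-start peak: s1:9  s2:9  s3:6  s4:6  s5:0 ⇒ 9.
Leveled (M@1, N@1, O@1, P@3, Q@1): s1:7  s2:7  s3:8  s4:8  s5:0 ⇒ 8.
Reduction 9 − 8 = 1.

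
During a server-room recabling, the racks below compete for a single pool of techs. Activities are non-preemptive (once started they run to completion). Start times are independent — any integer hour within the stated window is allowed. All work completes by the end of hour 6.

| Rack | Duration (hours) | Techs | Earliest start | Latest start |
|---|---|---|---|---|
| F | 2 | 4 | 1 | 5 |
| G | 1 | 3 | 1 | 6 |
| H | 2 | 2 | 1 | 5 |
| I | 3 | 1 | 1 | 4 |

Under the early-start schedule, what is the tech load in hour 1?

At early start, hour 1 has: F, G, H, I.
Demand: 4 + 3 + 2 + 1 = 10.

10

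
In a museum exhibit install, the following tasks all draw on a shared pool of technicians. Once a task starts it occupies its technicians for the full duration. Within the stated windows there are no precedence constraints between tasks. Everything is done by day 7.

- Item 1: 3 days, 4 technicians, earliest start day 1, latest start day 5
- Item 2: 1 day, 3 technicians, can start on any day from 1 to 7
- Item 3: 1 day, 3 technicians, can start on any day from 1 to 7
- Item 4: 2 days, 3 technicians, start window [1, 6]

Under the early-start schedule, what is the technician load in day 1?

13

At early start, day 1 has: Item 1, Item 2, Item 3, Item 4.
Demand: 4 + 3 + 3 + 3 = 13.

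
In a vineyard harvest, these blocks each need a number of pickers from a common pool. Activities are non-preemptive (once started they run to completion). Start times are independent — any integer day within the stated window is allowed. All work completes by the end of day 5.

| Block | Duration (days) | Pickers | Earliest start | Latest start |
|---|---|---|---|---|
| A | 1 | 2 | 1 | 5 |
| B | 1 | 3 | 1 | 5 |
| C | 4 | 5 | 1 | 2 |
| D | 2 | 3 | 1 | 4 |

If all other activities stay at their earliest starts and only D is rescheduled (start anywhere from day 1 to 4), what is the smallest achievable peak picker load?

10

D@1: d1:13  d2:8  d3:5  d4:5  d5:0 → peak 13
D@2: d1:10  d2:8  d3:8  d4:5  d5:0 → peak 10
D@3: d1:10  d2:5  d3:8  d4:8  d5:0 → peak 10
D@4: d1:10  d2:5  d3:5  d4:8  d5:3 → peak 10
Best is D@2, peak 10.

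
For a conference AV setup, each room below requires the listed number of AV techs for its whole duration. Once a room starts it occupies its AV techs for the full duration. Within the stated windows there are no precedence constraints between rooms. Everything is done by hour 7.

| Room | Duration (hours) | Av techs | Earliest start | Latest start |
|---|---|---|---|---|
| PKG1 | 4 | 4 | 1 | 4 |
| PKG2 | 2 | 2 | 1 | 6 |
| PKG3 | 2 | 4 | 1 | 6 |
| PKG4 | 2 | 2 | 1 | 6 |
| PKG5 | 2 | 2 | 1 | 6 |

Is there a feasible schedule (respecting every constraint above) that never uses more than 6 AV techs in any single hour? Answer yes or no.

yes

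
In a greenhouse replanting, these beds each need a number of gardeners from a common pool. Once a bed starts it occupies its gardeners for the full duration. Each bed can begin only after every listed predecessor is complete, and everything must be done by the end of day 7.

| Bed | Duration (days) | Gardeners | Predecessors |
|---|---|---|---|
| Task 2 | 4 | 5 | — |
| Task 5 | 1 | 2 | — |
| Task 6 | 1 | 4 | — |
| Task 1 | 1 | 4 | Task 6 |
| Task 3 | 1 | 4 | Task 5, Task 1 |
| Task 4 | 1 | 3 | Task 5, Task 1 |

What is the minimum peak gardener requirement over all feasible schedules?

Early-start (Task 2@1, Task 5@1, Task 6@1, Task 1@2, Task 3@3, Task 4@3) gives peak 12: d1:11  d2:9  d3:12  d4:5  d5:0  d6:0  d7:0.
Shift Task 6→5, Task 1→6, Task 3→7, Task 4→7.
Schedule Task 2@1, Task 5@1, Task 6@5, Task 1@6, Task 3@7, Task 4@7: d1:7  d2:5  d3:5  d4:5  d5:4  d6:4  d7:7 — peak 7.

7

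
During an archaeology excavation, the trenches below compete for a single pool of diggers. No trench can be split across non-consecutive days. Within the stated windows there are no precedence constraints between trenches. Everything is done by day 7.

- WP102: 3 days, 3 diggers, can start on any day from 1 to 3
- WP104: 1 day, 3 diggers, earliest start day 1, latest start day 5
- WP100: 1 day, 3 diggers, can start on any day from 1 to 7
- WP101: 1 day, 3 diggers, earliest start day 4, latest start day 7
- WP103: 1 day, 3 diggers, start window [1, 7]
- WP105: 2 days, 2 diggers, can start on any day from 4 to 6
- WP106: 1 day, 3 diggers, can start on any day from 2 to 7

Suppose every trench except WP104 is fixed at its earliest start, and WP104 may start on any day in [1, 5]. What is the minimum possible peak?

WP104@1: d1:12  d2:6  d3:3  d4:5  d5:2  d6:0  d7:0 → peak 12
WP104@2: d1:9  d2:9  d3:3  d4:5  d5:2  d6:0  d7:0 → peak 9
WP104@3: d1:9  d2:6  d3:6  d4:5  d5:2  d6:0  d7:0 → peak 9
WP104@4: d1:9  d2:6  d3:3  d4:8  d5:2  d6:0  d7:0 → peak 9
WP104@5: d1:9  d2:6  d3:3  d4:5  d5:5  d6:0  d7:0 → peak 9
Best is WP104@2, peak 9.

9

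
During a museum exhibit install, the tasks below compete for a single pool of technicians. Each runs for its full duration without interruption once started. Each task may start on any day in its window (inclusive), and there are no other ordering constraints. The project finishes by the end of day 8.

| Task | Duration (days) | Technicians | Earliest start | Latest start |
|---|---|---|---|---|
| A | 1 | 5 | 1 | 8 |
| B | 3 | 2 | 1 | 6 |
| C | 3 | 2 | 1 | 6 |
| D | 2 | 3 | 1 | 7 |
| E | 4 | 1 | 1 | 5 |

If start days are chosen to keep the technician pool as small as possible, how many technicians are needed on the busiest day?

5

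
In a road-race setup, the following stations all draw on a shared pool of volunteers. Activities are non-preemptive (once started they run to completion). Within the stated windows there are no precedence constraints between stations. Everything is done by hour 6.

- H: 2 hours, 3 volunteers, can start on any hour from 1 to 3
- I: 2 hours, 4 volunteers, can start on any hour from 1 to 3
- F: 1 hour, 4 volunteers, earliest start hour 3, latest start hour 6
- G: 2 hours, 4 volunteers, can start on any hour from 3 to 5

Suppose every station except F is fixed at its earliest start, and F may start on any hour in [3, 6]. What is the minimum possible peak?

7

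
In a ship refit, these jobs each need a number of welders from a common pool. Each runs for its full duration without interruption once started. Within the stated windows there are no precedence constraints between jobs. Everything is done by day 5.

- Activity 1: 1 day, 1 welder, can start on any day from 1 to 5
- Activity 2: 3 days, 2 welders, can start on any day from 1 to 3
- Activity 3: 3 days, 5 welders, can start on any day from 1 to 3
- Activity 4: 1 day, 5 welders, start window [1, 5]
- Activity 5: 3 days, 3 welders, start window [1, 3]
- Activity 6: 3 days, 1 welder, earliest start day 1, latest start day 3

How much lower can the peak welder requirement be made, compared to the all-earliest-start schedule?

Early-start peak: d1:17  d2:11  d3:11  d4:0  d5:0 ⇒ 17.
Leveled (Activity 1@1, Activity 2@1, Activity 3@1, Activity 4@4, Activity 5@1, Activity 6@2): d1:11  d2:11  d3:11  d4:6  d5:0 ⇒ 11.
Reduction 17 − 11 = 6.

6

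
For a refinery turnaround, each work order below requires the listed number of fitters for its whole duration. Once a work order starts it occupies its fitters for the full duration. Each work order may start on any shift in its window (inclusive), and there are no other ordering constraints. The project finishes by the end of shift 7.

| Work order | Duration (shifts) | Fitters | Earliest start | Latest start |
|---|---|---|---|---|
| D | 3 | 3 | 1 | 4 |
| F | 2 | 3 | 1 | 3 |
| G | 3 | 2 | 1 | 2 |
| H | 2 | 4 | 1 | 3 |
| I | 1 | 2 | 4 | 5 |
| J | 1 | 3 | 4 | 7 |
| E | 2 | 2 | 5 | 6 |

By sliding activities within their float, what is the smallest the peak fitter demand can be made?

Early-start (D@1, F@1, G@1, H@1, I@4, J@4, E@5) gives peak 12: s1:12  s2:12  s3:5  s4:5  s5:2  s6:2  s7:0.
Shift D→4, F→3, I→5, J→7, E→6.
Schedule D@4, F@3, G@1, H@1, I@5, J@7, E@6: s1:6  s2:6  s3:5  s4:6  s5:5  s6:5  s7:5 — peak 6.
Total fitter-shifts = 38 over 7 shifts ⇒ peak ≥ ⌈38/7⌉ = 6, so 6 is optimal.

6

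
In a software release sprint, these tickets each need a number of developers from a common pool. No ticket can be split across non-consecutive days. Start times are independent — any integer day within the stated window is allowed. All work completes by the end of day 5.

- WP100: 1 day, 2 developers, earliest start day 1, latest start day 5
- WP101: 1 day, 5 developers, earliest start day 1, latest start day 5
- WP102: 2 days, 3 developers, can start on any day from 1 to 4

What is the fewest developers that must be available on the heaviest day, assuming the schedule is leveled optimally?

5

Early-start (WP100@1, WP101@1, WP102@1) gives peak 10: d1:10  d2:3  d3:0  d4:0  d5:0.
Shift WP101→2, WP102→3.
Schedule WP100@1, WP101@2, WP102@3: d1:2  d2:5  d3:3  d4:3  d5:0 — peak 5.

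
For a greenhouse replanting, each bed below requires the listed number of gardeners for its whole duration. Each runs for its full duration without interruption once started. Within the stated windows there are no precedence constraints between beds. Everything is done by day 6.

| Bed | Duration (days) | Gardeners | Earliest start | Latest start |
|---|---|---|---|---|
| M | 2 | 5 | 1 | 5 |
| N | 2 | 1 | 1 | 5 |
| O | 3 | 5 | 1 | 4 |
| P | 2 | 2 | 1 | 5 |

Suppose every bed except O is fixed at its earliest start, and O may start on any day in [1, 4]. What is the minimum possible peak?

8

O@1: d1:13  d2:13  d3:5  d4:0  d5:0  d6:0 → peak 13
O@2: d1:8  d2:13  d3:5  d4:5  d5:0  d6:0 → peak 13
O@3: d1:8  d2:8  d3:5  d4:5  d5:5  d6:0 → peak 8
O@4: d1:8  d2:8  d3:0  d4:5  d5:5  d6:5 → peak 8
Best is O@3, peak 8.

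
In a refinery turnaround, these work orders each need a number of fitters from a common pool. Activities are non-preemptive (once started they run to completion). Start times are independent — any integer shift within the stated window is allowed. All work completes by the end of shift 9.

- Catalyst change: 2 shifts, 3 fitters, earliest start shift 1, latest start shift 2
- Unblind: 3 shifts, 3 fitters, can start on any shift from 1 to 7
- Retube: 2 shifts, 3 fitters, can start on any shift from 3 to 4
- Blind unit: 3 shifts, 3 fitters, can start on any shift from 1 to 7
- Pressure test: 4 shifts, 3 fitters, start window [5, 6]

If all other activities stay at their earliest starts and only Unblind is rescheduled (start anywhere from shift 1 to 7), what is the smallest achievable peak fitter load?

Unblind@1: s1:9  s2:9  s3:9  s4:3  s5:3  s6:3  s7:3  s8:3  s9:0 → peak 9
Unblind@2: s1:6  s2:9  s3:9  s4:6  s5:3  s6:3  s7:3  s8:3  s9:0 → peak 9
Unblind@3: s1:6  s2:6  s3:9  s4:6  s5:6  s6:3  s7:3  s8:3  s9:0 → peak 9
Unblind@4: s1:6  s2:6  s3:6  s4:6  s5:6  s6:6  s7:3  s8:3  s9:0 → peak 6
Unblind@5: s1:6  s2:6  s3:6  s4:3  s5:6  s6:6  s7:6  s8:3  s9:0 → peak 6
Unblind@6: s1:6  s2:6  s3:6  s4:3  s5:3  s6:6  s7:6  s8:6  s9:0 → peak 6
Unblind@7: s1:6  s2:6  s3:6  s4:3  s5:3  s6:3  s7:6  s8:6  s9:3 → peak 6
Best is Unblind@4, peak 6.

6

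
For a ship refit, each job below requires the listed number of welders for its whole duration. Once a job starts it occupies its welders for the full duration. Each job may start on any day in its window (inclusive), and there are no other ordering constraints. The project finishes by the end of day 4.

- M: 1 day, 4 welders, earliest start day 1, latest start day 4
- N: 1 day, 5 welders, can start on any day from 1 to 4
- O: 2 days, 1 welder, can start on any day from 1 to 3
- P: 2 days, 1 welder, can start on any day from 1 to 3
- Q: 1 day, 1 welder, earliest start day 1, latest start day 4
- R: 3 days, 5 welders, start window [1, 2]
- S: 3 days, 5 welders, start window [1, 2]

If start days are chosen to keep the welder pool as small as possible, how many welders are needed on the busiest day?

11

Early-start (M@1, N@1, O@1, P@1, Q@1, R@1, S@1) gives peak 22: d1:22  d2:12  d3:10  d4:0.
Shift P→3, R→2, S→2.
Schedule M@1, N@1, O@1, P@3, Q@1, R@2, S@2: d1:11  d2:11  d3:11  d4:11 — peak 11.
Total welder-days = 44 over 4 days ⇒ peak ≥ ⌈44/4⌉ = 11, so 11 is optimal.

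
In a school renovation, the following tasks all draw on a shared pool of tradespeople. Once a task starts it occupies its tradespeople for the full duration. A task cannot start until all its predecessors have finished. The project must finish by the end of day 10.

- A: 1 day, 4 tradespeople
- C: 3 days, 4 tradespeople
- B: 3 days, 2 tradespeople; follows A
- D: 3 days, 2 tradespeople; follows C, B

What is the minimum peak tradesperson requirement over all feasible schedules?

4

Early-start (A@1, C@1, B@2, D@5) gives peak 8: d1:8  d2:6  d3:6  d4:2  d5:2  d6:2  d7:2  d8:0  d9:0  d10:0.
Shift C→2, B→5, D→8.
Schedule A@1, C@2, B@5, D@8: d1:4  d2:4  d3:4  d4:4  d5:2  d6:2  d7:2  d8:2  d9:2  d10:2 — peak 4.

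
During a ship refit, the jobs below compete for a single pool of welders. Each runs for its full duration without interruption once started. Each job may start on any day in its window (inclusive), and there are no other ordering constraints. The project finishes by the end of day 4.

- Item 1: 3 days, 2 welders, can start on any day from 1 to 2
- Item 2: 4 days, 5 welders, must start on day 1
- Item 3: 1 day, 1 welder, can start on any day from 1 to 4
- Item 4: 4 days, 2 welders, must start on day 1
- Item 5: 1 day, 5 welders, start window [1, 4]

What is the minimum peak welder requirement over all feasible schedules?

12

Early-start (Item 1@1, Item 2@1, Item 3@1, Item 4@1, Item 5@1) gives peak 15: d1:15  d2:9  d3:9  d4:7.
Shift Item 5→4.
Schedule Item 1@1, Item 2@1, Item 3@1, Item 4@1, Item 5@4: d1:10  d2:9  d3:9  d4:12 — peak 12.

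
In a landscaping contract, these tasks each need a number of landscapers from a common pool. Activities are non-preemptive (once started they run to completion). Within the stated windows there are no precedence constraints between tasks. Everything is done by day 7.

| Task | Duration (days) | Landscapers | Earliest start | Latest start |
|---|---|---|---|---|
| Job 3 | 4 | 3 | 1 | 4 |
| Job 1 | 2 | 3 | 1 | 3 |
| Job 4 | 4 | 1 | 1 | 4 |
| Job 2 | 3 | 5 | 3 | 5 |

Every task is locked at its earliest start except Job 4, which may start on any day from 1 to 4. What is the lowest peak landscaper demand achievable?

Job 4@1: d1:7  d2:7  d3:9  d4:9  d5:5  d6:0  d7:0 → peak 9
Job 4@2: d1:6  d2:7  d3:9  d4:9  d5:6  d6:0  d7:0 → peak 9
Job 4@3: d1:6  d2:6  d3:9  d4:9  d5:6  d6:1  d7:0 → peak 9
Job 4@4: d1:6  d2:6  d3:8  d4:9  d5:6  d6:1  d7:1 → peak 9
Best is Job 4@1, peak 9.

9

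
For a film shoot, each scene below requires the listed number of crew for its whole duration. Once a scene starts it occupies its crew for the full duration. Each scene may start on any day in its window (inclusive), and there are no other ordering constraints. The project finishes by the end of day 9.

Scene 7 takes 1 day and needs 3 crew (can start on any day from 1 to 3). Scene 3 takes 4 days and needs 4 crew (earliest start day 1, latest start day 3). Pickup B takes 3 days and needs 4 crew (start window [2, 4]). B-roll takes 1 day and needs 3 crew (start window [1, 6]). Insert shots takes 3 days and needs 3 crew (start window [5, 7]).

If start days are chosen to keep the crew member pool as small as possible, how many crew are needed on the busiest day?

8

Early-start (Scene 7@1, Scene 3@1, Pickup B@2, B-roll@1, Insert shots@5) gives peak 10: d1:10  d2:8  d3:8  d4:8  d5:3  d6:3  d7:3  d8:0  d9:0.
Shift B-roll→5.
Schedule Scene 7@1, Scene 3@1, Pickup B@2, B-roll@5, Insert shots@5: d1:7  d2:8  d3:8  d4:8  d5:6  d6:3  d7:3  d8:0  d9:0 — peak 8.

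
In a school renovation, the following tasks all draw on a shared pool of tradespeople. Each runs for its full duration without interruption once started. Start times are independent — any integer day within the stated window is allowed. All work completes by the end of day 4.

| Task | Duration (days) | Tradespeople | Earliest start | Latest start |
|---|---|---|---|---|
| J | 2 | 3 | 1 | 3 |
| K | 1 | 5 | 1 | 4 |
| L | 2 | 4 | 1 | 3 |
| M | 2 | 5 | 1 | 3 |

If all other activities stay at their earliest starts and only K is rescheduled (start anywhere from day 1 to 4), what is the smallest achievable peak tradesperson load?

12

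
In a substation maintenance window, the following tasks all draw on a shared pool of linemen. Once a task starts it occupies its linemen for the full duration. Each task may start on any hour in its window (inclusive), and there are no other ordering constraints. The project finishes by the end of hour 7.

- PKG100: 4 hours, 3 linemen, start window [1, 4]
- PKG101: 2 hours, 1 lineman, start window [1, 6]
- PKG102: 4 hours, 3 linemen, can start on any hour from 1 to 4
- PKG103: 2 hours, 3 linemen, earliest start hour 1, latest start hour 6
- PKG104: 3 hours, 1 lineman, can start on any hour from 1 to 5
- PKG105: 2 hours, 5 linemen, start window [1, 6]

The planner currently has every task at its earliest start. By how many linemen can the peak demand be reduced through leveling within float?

Early-start peak: h1:16  h2:16  h3:7  h4:6  h5:0  h6:0  h7:0 ⇒ 16.
Leveled (PKG100@1, PKG101@1, PKG102@1, PKG103@5, PKG104@1, PKG105@5): h1:8  h2:8  h3:7  h4:6  h5:8  h6:8  h7:0 ⇒ 8.
Reduction 16 − 8 = 8.

8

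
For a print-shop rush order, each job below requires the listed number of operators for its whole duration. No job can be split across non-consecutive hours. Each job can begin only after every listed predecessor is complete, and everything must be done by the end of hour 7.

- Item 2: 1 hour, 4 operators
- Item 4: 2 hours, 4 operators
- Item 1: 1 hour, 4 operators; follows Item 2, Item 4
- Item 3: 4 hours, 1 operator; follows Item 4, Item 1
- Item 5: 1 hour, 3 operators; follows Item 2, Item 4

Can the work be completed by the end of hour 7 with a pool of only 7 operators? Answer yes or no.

The minimum achievable peak is 8; 7 < 8, so no feasible schedule stays within the cap.

no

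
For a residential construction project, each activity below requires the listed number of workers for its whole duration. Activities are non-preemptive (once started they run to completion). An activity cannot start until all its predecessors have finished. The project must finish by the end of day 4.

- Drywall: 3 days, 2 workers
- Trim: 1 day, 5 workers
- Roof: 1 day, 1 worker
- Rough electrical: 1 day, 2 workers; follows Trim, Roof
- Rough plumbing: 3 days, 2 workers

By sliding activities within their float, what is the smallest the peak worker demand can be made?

6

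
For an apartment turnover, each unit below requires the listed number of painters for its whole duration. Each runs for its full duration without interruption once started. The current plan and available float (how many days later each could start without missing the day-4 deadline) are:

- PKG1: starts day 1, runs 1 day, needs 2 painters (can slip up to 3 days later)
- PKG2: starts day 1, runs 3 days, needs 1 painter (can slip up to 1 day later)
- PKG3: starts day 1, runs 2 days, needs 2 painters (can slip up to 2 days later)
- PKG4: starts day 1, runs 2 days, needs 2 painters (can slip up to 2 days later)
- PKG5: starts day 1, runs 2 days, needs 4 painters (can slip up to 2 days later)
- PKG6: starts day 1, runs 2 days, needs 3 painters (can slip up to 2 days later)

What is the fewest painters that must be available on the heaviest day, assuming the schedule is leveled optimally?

Early-start (PKG1@1, PKG2@1, PKG3@1, PKG4@1, PKG5@1, PKG6@1) gives peak 14: d1:14  d2:12  d3:1  d4:0.
Shift PKG2→2, PKG4→3, PKG5→3.
Schedule PKG1@1, PKG2@2, PKG3@1, PKG4@3, PKG5@3, PKG6@1: d1:7  d2:6  d3:7  d4:7 — peak 7.
Total painter-days = 27 over 4 days ⇒ peak ≥ ⌈27/4⌉ = 7, so 7 is optimal.

7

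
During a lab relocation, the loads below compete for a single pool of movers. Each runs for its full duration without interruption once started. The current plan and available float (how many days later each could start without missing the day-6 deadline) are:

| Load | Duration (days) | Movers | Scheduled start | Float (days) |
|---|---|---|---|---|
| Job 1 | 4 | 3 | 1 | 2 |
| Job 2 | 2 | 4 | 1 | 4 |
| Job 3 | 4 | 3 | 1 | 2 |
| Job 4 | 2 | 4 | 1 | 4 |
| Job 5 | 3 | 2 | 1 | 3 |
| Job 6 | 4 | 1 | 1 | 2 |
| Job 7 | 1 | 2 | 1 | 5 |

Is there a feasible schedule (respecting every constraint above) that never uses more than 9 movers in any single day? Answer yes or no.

yes

Schedule Job 1@1, Job 2@1, Job 3@3, Job 4@5, Job 5@1, Job 6@3, Job 7@4: d1:9  d2:9  d3:9  d4:9  d5:8  d6:8 — peak 9 ≤ 9.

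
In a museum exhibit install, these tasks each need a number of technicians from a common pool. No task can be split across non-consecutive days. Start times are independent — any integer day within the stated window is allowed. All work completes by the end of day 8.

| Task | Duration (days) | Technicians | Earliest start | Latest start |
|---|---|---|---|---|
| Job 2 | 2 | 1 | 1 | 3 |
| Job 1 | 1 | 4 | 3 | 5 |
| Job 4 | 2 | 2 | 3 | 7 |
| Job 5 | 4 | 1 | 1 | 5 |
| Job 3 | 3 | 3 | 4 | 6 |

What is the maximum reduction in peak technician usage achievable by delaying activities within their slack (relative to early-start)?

Early-start peak: d1:2  d2:2  d3:7  d4:6  d5:3  d6:3  d7:0  d8:0 ⇒ 7.
Leveled (Job 2@1, Job 1@3, Job 4@4, Job 5@4, Job 3@6): d1:1  d2:1  d3:4  d4:3  d5:3  d6:4  d7:4  d8:3 ⇒ 4.
Reduction 7 − 4 = 3.

3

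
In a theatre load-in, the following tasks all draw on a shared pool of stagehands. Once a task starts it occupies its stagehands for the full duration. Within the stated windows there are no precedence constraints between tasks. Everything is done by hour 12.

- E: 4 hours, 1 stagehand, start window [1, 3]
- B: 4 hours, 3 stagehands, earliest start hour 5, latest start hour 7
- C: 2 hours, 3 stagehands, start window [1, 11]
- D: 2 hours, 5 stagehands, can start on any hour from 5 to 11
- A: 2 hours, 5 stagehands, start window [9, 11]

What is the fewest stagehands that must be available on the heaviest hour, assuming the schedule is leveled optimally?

Early-start (E@1, B@5, C@1, D@5, A@9) gives peak 8: h1:4  h2:4  h3:1  h4:1  h5:8  h6:8  h7:3  h8:3  h9:5  h10:5  h11:0  h12:0.
Shift D→9, A→11.
Schedule E@1, B@5, C@1, D@9, A@11: h1:4  h2:4  h3:1  h4:1  h5:3  h6:3  h7:3  h8:3  h9:5  h10:5  h11:5  h12:5 — peak 5.

5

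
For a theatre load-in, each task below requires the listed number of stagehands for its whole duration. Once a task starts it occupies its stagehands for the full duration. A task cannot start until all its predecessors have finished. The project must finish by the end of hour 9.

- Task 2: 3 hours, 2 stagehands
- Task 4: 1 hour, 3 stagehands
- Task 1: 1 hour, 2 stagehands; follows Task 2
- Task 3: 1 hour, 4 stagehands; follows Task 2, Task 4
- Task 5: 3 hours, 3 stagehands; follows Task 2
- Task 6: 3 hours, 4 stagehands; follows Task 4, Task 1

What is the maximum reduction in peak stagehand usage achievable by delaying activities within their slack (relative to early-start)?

Early-start peak: h1:5  h2:2  h3:2  h4:9  h5:7  h6:7  h7:4  h8:0  h9:0 ⇒ 9.
Leveled (Task 2@1, Task 4@1, Task 1@4, Task 3@4, Task 5@5, Task 6@5): h1:5  h2:2  h3:2  h4:6  h5:7  h6:7  h7:7  h8:0  h9:0 ⇒ 7.
Reduction 9 − 7 = 2.

2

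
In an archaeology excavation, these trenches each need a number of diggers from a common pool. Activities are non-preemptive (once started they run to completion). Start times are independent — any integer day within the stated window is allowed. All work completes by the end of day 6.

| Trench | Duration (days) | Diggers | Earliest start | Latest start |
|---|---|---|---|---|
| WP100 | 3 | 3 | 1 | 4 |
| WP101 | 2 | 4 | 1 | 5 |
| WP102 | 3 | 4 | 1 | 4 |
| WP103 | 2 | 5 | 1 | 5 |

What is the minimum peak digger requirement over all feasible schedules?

Early-start (WP100@1, WP101@1, WP102@1, WP103@1) gives peak 16: d1:16  d2:16  d3:7  d4:0  d5:0  d6:0.
Shift WP101→3, WP102→4.
Schedule WP100@1, WP101@3, WP102@4, WP103@1: d1:8  d2:8  d3:7  d4:8  d5:4  d6:4 — peak 8.

8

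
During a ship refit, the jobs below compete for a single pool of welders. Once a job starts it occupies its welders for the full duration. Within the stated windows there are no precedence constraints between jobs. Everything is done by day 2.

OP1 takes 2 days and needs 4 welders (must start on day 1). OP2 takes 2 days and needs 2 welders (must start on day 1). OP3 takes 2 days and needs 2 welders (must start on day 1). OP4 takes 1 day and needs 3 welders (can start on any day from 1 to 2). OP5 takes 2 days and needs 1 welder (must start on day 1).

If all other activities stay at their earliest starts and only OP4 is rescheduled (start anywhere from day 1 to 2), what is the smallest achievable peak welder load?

12

OP4@1: d1:12  d2:9 → peak 12
OP4@2: d1:9  d2:12 → peak 12
Best is OP4@1, peak 12.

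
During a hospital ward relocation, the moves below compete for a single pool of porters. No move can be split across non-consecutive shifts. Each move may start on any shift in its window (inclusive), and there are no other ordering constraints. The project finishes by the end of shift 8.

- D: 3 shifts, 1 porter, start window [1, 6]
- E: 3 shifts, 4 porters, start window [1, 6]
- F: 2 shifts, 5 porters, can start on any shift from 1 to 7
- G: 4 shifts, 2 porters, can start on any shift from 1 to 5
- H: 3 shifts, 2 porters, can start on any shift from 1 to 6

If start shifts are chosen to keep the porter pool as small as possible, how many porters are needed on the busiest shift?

6

Early-start (D@1, E@1, F@1, G@1, H@1) gives peak 14: s1:14  s2:14  s3:9  s4:2  s5:0  s6:0  s7:0  s8:0.
Shift E→3, G→4, H→6.
Schedule D@1, E@3, F@1, G@4, H@6: s1:6  s2:6  s3:5  s4:6  s5:6  s6:4  s7:4  s8:2 — peak 6.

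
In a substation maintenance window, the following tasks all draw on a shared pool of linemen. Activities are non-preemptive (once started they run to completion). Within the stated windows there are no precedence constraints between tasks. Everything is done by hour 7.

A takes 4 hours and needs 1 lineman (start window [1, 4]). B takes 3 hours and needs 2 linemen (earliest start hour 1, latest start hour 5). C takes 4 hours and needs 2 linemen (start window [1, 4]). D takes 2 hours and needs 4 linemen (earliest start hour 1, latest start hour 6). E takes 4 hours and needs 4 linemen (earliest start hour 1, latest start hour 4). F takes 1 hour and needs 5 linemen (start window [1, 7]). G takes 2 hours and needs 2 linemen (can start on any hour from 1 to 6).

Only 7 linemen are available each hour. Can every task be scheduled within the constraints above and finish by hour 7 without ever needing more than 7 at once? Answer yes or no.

no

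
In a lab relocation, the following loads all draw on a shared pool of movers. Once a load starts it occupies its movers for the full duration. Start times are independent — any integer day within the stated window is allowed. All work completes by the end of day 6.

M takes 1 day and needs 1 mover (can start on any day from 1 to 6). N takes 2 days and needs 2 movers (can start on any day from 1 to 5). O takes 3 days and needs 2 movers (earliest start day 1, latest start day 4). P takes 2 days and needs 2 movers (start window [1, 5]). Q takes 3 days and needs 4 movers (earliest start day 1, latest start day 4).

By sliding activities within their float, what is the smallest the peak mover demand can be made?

Early-start (M@1, N@1, O@1, P@1, Q@1) gives peak 11: d1:11  d2:10  d3:6  d4:0  d5:0  d6:0.
Shift P→2, Q→4.
Schedule M@1, N@1, O@1, P@2, Q@4: d1:5  d2:6  d3:4  d4:4  d5:4  d6:4 — peak 6.

6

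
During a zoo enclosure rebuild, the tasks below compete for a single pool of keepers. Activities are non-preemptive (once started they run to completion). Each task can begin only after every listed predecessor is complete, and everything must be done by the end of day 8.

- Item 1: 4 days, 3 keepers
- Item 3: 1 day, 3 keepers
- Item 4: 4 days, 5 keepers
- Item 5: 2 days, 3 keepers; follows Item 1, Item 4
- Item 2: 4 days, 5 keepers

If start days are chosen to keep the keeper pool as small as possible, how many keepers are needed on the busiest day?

Early-start (Item 1@1, Item 3@1, Item 4@1, Item 5@5, Item 2@1) gives peak 16: d1:16  d2:13  d3:13  d4:13  d5:3  d6:3  d7:0  d8:0.
Shift Item 3→5, Item 5→6, Item 2→5.
Schedule Item 1@1, Item 3@5, Item 4@1, Item 5@6, Item 2@5: d1:8  d2:8  d3:8  d4:8  d5:8  d6:8  d7:8  d8:5 — peak 8.
Total keeper-days = 61 over 8 days ⇒ peak ≥ ⌈61/8⌉ = 8, so 8 is optimal.

8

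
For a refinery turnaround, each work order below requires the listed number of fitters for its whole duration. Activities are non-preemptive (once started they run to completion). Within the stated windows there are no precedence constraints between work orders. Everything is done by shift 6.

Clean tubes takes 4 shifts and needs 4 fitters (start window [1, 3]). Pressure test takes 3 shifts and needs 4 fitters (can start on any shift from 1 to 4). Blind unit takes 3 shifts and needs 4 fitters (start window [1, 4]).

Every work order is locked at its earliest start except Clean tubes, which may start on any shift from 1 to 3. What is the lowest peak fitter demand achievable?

12

Clean tubes@1: s1:12  s2:12  s3:12  s4:4  s5:0  s6:0 → peak 12
Clean tubes@2: s1:8  s2:12  s3:12  s4:4  s5:4  s6:0 → peak 12
Clean tubes@3: s1:8  s2:8  s3:12  s4:4  s5:4  s6:4 → peak 12
Best is Clean tubes@1, peak 12.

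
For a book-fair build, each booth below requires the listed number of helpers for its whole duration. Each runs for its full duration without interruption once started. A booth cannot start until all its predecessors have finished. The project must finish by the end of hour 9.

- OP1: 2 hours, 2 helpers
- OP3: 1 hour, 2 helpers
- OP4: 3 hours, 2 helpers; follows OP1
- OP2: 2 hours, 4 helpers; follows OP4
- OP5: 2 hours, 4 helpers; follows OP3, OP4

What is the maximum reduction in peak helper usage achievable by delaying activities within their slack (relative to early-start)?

Early-start peak: h1:4  h2:2  h3:2  h4:2  h5:2  h6:8  h7:8  h8:0  h9:0 ⇒ 8.
Leveled (OP1@1, OP3@1, OP4@3, OP2@6, OP5@8): h1:4  h2:2  h3:2  h4:2  h5:2  h6:4  h7:4  h8:4  h9:4 ⇒ 4.
Reduction 8 − 4 = 4.

4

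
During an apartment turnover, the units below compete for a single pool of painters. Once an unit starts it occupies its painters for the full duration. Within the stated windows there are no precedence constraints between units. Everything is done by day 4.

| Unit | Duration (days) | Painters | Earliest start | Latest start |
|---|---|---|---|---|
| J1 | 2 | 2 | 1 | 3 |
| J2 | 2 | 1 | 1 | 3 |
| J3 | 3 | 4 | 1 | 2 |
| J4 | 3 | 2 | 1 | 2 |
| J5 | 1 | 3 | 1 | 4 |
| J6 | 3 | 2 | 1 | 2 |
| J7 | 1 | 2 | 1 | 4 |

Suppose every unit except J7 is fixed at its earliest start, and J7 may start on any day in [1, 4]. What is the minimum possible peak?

14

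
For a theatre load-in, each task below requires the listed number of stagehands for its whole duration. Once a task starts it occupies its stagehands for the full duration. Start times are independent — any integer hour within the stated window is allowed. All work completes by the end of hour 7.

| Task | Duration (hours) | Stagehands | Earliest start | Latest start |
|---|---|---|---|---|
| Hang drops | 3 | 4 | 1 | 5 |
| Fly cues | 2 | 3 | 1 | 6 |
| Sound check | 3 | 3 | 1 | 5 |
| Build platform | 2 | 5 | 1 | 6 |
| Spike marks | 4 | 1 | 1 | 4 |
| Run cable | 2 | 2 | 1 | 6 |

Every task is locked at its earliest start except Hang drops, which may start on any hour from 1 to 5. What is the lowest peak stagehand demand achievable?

Hang drops@1: h1:18  h2:18  h3:8  h4:1  h5:0  h6:0  h7:0 → peak 18
Hang drops@2: h1:14  h2:18  h3:8  h4:5  h5:0  h6:0  h7:0 → peak 18
Hang drops@3: h1:14  h2:14  h3:8  h4:5  h5:4  h6:0  h7:0 → peak 14
Hang drops@4: h1:14  h2:14  h3:4  h4:5  h5:4  h6:4  h7:0 → peak 14
Hang drops@5: h1:14  h2:14  h3:4  h4:1  h5:4  h6:4  h7:4 → peak 14
Best is Hang drops@3, peak 14.

14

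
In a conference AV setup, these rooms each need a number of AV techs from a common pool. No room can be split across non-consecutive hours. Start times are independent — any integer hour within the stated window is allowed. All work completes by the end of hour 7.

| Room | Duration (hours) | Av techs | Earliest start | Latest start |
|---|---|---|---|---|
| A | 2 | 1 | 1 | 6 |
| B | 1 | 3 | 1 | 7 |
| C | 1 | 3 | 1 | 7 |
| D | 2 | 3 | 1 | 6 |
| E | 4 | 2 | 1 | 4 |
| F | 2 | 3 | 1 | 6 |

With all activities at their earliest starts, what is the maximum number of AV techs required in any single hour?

Early-start schedule: A@1, B@1, C@1, D@1, E@1, F@1.
Load per hour: hour 1: 15, hour 2: 9, hour 3: 2, hour 4: 2, hour 5: 0, hour 6: 0, hour 7: 0.
Peak is 15.

15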